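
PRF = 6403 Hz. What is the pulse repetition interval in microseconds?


PRI = 1/6403 = 0.0001561768 s = 156.2 us

156.2 us


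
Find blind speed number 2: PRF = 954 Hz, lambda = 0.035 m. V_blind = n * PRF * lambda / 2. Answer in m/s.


V_blind = 2 * 954 * 0.035 / 2 = 33.4 m/s

33.4 m/s


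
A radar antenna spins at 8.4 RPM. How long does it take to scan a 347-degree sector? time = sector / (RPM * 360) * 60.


t = 347 / (8.4 * 360) * 60 = 6.88 s

6.88 s


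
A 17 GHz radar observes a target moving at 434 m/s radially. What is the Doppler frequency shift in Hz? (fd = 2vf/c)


fd = 2 * 434 * 17000000000.0 / 3e8 = 49186.7 Hz

49186.7 Hz


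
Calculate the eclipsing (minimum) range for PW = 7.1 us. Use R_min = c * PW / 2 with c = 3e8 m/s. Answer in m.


R_min = 3e8 * 7.1e-6 / 2 = 1065.0 m

1065.0 m


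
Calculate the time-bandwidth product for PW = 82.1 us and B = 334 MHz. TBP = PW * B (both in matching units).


TBP = 82.1 * 334 = 27421.4

27421.4


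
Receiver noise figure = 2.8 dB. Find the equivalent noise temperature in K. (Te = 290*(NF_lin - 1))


NF_lin = 10^(2.8/10) = 1.905461
Te = 290 * (1.905461 - 1) = 262.6 K

262.6 K


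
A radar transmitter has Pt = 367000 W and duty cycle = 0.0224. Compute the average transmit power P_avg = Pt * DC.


P_avg = 367000 * 0.0224 = 8220.8 W

8220.8 W


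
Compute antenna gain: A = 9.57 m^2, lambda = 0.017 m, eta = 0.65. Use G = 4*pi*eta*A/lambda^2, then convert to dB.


G_linear = 4*pi*0.65*9.57/0.017^2 = 270481.34
G_dB = 10*log10(270481.34) = 54.3 dB

54.3 dB


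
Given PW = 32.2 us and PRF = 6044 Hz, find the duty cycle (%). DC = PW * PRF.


DC = 32.2e-6 * 6044 * 100 = 19.46%

19.46%


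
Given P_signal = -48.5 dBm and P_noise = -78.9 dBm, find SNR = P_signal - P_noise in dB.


SNR = -48.5 - (-78.9) = 30.4 dB

30.4 dB


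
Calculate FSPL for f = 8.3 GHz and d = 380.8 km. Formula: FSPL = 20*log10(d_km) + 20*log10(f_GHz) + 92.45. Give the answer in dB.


20*log10(380.8) = 51.61
20*log10(8.3) = 18.38
FSPL = 162.4 dB

162.4 dB


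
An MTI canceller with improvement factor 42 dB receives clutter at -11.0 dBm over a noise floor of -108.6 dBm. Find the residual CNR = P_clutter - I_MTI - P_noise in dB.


CNR = -11.0 - 42 - (-108.6) = 55.6 dB

55.6 dB


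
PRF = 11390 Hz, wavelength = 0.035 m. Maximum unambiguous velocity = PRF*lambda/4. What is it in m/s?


V_ua = 11390 * 0.035 / 4 = 99.7 m/s

99.7 m/s


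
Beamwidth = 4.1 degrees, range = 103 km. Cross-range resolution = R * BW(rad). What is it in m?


BW_rad = 0.071558499
CR = 103000 * 0.071558499 = 7370.5 m

7370.5 m


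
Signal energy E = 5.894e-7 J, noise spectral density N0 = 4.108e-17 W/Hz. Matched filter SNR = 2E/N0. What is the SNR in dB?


SNR_lin = 2 * 5.894e-7 / 4.108e-17 = 2.87e10
SNR_dB = 10*log10(2.87e10) = 104.6 dB

104.6 dB


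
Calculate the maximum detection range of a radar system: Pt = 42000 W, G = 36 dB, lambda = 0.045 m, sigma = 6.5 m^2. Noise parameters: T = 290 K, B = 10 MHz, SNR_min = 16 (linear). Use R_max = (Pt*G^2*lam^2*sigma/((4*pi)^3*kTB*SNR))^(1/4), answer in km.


G_lin = 10^(36/10) = 3981.071706
R^4 = 42000 * 3981.071706^2 * 0.045^2 * 6.5 / ((4*pi)^3 * 1.38e-23 * 290 * 10000000.0 * 16)
R^4 = 6.89542e18 m^4
R_max = (6.89542e18)^(1/4) = 51243.7 m = 51.2 km

51.2 km


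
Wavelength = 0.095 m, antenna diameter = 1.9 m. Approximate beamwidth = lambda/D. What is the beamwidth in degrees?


BW_rad = 0.095 / 1.9 = 0.05
BW_deg = 2.86 degrees

2.86 degrees


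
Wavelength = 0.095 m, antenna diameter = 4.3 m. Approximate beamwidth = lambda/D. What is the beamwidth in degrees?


BW_rad = 0.095 / 4.3 = 0.022093
BW_deg = 1.27 degrees

1.27 degrees


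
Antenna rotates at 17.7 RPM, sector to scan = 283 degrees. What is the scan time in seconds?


t = 283 / (17.7 * 360) * 60 = 2.66 s

2.66 s


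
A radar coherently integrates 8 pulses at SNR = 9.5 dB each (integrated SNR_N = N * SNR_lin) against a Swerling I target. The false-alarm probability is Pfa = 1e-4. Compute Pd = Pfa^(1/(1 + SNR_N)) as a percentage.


SNR_lin = 10^(9.5/10) = 8.91251
SNR_N = 8 * 8.91251 = 71.30008
1/(1 + SNR_N) = 1/72.30008 = 0.0138312
Pd = (1e-4)^0.0138312 = 0.88039
Pd = 88.0%

88.0%


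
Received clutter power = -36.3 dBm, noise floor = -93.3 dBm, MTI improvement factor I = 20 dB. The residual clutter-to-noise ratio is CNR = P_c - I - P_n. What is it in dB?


CNR = -36.3 - 20 - (-93.3) = 37.0 dB

37.0 dB


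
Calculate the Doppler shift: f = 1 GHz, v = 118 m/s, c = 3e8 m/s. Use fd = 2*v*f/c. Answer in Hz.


fd = 2 * 118 * 1000000000.0 / 3e8 = 786.7 Hz

786.7 Hz


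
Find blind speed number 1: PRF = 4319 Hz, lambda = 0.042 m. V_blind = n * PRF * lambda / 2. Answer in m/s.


V_blind = 1 * 4319 * 0.042 / 2 = 90.7 m/s

90.7 m/s


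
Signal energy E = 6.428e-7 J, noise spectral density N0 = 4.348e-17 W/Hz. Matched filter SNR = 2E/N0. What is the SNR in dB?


SNR_lin = 2 * 6.428e-7 / 4.348e-17 = 2.957e10
SNR_dB = 10*log10(2.957e10) = 104.7 dB

104.7 dB


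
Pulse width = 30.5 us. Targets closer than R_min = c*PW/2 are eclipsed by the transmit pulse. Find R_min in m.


R_min = 3e8 * 30.5e-6 / 2 = 4575.0 m

4575.0 m


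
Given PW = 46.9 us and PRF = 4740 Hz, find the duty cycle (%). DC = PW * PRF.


DC = 46.9e-6 * 4740 * 100 = 22.23%

22.23%


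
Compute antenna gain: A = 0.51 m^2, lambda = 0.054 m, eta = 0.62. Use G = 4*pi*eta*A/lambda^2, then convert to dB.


G_linear = 4*pi*0.62*0.51/0.054^2 = 1362.65
G_dB = 10*log10(1362.65) = 31.3 dB

31.3 dB


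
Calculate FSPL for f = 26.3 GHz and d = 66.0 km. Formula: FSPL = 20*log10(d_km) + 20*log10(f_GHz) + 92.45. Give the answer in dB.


20*log10(66.0) = 36.39
20*log10(26.3) = 28.4
FSPL = 157.2 dB

157.2 dB


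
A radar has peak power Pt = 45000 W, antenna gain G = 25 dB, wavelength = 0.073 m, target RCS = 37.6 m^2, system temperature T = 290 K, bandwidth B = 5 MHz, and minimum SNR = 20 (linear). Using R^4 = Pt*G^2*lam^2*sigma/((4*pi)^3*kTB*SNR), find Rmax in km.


G_lin = 10^(25/10) = 316.227766
R^4 = 45000 * 316.227766^2 * 0.073^2 * 37.6 / ((4*pi)^3 * 1.38e-23 * 290 * 5000000.0 * 20)
R^4 = 1.13538e18 m^4
R_max = (1.13538e18)^(1/4) = 32642.6 m = 32.6 km

32.6 km


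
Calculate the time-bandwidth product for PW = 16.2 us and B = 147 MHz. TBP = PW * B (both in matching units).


TBP = 16.2 * 147 = 2381.4

2381.4


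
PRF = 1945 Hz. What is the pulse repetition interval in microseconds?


PRI = 1/1945 = 0.0005141388 s = 514.1 us

514.1 us


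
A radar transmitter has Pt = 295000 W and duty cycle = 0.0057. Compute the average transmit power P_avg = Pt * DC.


P_avg = 295000 * 0.0057 = 1681.5 W

1681.5 W


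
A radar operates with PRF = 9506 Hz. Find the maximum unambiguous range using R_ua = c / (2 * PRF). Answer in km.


R_ua = 3e8 / (2 * 9506) = 15779.5 m = 15.8 km

15.8 km


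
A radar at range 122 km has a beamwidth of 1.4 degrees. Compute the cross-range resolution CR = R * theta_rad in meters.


BW_rad = 0.02443461
CR = 122000 * 0.02443461 = 2981.0 m

2981.0 m


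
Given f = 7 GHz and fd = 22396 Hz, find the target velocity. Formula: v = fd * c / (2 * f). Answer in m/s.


v = 22396 * 3e8 / (2 * 7000000000.0) = 479.9 m/s

479.9 m/s


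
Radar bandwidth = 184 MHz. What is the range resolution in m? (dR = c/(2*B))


dR = 3e8 / (2 * 184000000.0) = 0.82 m

0.82 m


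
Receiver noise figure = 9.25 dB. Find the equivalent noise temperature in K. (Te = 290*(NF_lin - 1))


NF_lin = 10^(9.25/10) = 8.413951
Te = 290 * (8.413951 - 1) = 2150.0 K

2150.0 K


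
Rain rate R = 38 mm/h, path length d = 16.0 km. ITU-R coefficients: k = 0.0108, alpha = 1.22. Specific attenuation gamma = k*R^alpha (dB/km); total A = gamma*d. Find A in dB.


gamma = 0.0108 * 38^1.22 = 0.913608 dB/km
A = 0.913608 * 16.0 = 14.62 dB

14.62 dB


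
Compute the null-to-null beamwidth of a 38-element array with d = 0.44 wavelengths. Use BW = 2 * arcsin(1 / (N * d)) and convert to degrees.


1/(N*d) = 1/(38*0.44) = 0.059809
BW = 2*arcsin(0.059809) = 6.9 degrees

6.9 degrees


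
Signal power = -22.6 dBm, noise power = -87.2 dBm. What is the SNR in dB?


SNR = -22.6 - (-87.2) = 64.6 dB

64.6 dB


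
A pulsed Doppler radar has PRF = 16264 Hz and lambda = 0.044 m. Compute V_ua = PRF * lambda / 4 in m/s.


V_ua = 16264 * 0.044 / 4 = 178.9 m/s

178.9 m/s


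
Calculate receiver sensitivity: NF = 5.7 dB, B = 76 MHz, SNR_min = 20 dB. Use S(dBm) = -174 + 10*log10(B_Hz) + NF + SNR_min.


10*log10(76000000.0) = 78.81
S = -174 + 78.81 + 5.7 + 20 = -69.5 dBm

-69.5 dBm


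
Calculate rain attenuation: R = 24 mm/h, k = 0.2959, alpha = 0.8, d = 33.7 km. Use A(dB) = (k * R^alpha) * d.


gamma = 0.2959 * 24^0.8 = 3.761092 dB/km
A = 3.761092 * 33.7 = 126.75 dB

126.75 dB


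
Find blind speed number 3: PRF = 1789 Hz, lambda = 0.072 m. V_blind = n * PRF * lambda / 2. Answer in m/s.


V_blind = 3 * 1789 * 0.072 / 2 = 193.2 m/s

193.2 m/s


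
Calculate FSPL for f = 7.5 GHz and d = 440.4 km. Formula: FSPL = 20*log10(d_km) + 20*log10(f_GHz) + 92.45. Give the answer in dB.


20*log10(440.4) = 52.88
20*log10(7.5) = 17.5
FSPL = 162.8 dB

162.8 dB


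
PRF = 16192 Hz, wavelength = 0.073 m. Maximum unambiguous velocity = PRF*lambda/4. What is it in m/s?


V_ua = 16192 * 0.073 / 4 = 295.5 m/s

295.5 m/s


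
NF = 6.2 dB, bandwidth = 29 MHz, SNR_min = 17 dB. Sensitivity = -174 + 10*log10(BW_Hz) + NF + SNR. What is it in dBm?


10*log10(29000000.0) = 74.62
S = -174 + 74.62 + 6.2 + 17 = -76.2 dBm

-76.2 dBm


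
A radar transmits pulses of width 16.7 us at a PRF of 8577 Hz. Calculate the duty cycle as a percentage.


DC = 16.7e-6 * 8577 * 100 = 14.32%

14.32%


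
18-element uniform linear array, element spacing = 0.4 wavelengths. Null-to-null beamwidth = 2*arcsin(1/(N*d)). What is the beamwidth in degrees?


1/(N*d) = 1/(18*0.4) = 0.138889
BW = 2*arcsin(0.138889) = 16.0 degrees

16.0 degrees


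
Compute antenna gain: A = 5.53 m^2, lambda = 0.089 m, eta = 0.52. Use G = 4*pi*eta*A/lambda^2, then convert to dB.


G_linear = 4*pi*0.52*5.53/0.089^2 = 4562.03
G_dB = 10*log10(4562.03) = 36.6 dB

36.6 dB


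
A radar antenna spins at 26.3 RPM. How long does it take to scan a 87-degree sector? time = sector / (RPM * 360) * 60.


t = 87 / (26.3 * 360) * 60 = 0.55 s

0.55 s


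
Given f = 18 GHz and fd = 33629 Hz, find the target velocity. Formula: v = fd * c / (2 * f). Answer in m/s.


v = 33629 * 3e8 / (2 * 18000000000.0) = 280.2 m/s

280.2 m/s


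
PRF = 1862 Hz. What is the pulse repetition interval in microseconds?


PRI = 1/1862 = 0.0005370569 s = 537.1 us

537.1 us


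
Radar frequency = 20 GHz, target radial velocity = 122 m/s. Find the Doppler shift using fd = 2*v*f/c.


fd = 2 * 122 * 20000000000.0 / 3e8 = 16266.7 Hz

16266.7 Hz


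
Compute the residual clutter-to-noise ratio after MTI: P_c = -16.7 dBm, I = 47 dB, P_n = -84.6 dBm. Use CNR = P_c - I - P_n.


CNR = -16.7 - 47 - (-84.6) = 20.9 dB

20.9 dB


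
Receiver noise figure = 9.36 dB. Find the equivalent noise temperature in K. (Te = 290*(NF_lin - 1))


NF_lin = 10^(9.36/10) = 8.629785
Te = 290 * (8.629785 - 1) = 2212.6 K

2212.6 K


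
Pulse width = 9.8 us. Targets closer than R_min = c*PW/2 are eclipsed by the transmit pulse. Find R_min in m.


R_min = 3e8 * 9.8e-6 / 2 = 1470.0 m

1470.0 m


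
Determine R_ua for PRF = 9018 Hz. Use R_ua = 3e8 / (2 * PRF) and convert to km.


R_ua = 3e8 / (2 * 9018) = 16633.4 m = 16.6 km

16.6 km


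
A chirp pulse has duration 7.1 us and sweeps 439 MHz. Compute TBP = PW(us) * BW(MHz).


TBP = 7.1 * 439 = 3116.9

3116.9


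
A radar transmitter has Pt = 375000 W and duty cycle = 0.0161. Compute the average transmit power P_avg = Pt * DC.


P_avg = 375000 * 0.0161 = 6037.5 W

6037.5 W


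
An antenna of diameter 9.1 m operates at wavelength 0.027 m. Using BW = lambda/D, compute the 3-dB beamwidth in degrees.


BW_rad = 0.027 / 9.1 = 0.002967
BW_deg = 0.17 degrees

0.17 degrees


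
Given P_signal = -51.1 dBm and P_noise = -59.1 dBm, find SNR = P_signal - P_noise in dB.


SNR = -51.1 - (-59.1) = 8.0 dB

8.0 dB


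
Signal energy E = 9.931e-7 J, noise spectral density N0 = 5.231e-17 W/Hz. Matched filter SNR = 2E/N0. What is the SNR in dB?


SNR_lin = 2 * 9.931e-7 / 5.231e-17 = 3.797e10
SNR_dB = 10*log10(3.797e10) = 105.8 dB

105.8 dB


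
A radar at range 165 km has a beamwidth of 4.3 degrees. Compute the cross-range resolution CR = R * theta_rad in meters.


BW_rad = 0.075049158
CR = 165000 * 0.075049158 = 12383.1 m

12383.1 m


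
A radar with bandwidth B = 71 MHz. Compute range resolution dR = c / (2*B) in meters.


dR = 3e8 / (2 * 71000000.0) = 2.11 m

2.11 m


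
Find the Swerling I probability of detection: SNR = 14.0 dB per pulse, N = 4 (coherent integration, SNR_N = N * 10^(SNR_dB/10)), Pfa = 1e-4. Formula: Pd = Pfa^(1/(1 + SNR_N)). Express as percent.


SNR_lin = 10^(14.0/10) = 25.11886
SNR_N = 4 * 25.11886 = 100.47544
1/(1 + SNR_N) = 1/101.47544 = 0.0098546
Pd = (1e-4)^0.0098546 = 0.91323
Pd = 91.3%

91.3%


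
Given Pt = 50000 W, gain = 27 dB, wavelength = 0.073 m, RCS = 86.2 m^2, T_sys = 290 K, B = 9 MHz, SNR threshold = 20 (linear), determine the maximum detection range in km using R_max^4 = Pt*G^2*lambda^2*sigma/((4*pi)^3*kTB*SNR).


G_lin = 10^(27/10) = 501.187234
R^4 = 50000 * 501.187234^2 * 0.073^2 * 86.2 / ((4*pi)^3 * 1.38e-23 * 290 * 9000000.0 * 20)
R^4 = 4.03593e18 m^4
R_max = (4.03593e18)^(1/4) = 44821.5 m = 44.8 km

44.8 km


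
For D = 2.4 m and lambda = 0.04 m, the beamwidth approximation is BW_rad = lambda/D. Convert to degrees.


BW_rad = 0.04 / 2.4 = 0.016667
BW_deg = 0.95 degrees

0.95 degrees


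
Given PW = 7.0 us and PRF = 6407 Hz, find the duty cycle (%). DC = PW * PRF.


DC = 7.0e-6 * 6407 * 100 = 4.48%

4.48%


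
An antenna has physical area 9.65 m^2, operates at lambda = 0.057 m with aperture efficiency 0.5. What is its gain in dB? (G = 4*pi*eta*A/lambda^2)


G_linear = 4*pi*0.5*9.65/0.057^2 = 18661.97
G_dB = 10*log10(18661.97) = 42.7 dB

42.7 dB


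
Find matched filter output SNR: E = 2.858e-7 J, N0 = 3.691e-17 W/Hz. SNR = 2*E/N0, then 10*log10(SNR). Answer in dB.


SNR_lin = 2 * 2.858e-7 / 3.691e-17 = 1.549e10
SNR_dB = 10*log10(1.549e10) = 101.9 dB

101.9 dB


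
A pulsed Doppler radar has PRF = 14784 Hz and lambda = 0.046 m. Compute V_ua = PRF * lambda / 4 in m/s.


V_ua = 14784 * 0.046 / 4 = 170.0 m/s

170.0 m/s


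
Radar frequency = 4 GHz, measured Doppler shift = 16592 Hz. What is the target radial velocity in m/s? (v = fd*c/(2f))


v = 16592 * 3e8 / (2 * 4000000000.0) = 622.2 m/s

622.2 m/s


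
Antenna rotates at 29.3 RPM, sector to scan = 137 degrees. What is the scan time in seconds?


t = 137 / (29.3 * 360) * 60 = 0.78 s

0.78 s


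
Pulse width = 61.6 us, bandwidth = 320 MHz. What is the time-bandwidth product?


TBP = 61.6 * 320 = 19712.0

19712.0


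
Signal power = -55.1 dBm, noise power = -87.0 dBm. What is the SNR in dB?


SNR = -55.1 - (-87.0) = 31.9 dB

31.9 dB


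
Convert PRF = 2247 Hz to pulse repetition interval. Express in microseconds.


PRI = 1/2247 = 0.0004450378 s = 445.0 us

445.0 us


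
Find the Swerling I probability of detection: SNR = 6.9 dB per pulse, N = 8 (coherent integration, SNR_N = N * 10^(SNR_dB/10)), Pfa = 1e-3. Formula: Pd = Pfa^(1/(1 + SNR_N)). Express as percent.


SNR_lin = 10^(6.9/10) = 4.89779
SNR_N = 8 * 4.89779 = 39.18232
1/(1 + SNR_N) = 1/40.18232 = 0.0248866
Pd = (1e-3)^0.0248866 = 0.84205
Pd = 84.2%

84.2%


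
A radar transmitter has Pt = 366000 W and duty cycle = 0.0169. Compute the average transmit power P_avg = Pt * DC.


P_avg = 366000 * 0.0169 = 6185.4 W

6185.4 W


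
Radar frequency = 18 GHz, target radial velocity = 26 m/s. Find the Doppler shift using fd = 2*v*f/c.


fd = 2 * 26 * 18000000000.0 / 3e8 = 3120.0 Hz

3120.0 Hz


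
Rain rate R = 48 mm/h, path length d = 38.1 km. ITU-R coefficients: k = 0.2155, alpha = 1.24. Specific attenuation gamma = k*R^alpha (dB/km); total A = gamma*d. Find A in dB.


gamma = 0.2155 * 48^1.24 = 26.19307 dB/km
A = 26.19307 * 38.1 = 997.96 dB

997.96 dB


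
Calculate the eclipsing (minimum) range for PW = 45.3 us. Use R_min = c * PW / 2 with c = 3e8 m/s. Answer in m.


R_min = 3e8 * 45.3e-6 / 2 = 6795.0 m

6795.0 m


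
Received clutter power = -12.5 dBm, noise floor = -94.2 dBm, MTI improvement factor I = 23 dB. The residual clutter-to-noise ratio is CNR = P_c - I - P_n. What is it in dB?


CNR = -12.5 - 23 - (-94.2) = 58.7 dB

58.7 dB


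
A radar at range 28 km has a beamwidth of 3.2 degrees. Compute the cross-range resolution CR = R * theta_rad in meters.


BW_rad = 0.055850536
CR = 28000 * 0.055850536 = 1563.8 m

1563.8 m


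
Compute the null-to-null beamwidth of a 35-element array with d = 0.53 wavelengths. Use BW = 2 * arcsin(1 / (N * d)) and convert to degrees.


1/(N*d) = 1/(35*0.53) = 0.053908
BW = 2*arcsin(0.053908) = 6.2 degrees

6.2 degrees


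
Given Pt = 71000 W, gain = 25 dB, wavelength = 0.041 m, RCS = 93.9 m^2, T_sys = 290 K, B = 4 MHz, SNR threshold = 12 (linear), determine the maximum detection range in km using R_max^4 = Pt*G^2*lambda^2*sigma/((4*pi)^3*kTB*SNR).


G_lin = 10^(25/10) = 316.227766
R^4 = 71000 * 316.227766^2 * 0.041^2 * 93.9 / ((4*pi)^3 * 1.38e-23 * 290 * 4000000.0 * 12)
R^4 = 2.93998e18 m^4
R_max = (2.93998e18)^(1/4) = 41408.2 m = 41.4 km

41.4 km


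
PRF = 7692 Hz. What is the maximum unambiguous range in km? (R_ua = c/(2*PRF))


R_ua = 3e8 / (2 * 7692) = 19500.8 m = 19.5 km

19.5 km


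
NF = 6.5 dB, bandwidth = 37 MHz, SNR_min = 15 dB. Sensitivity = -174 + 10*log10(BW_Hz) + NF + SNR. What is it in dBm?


10*log10(37000000.0) = 75.68
S = -174 + 75.68 + 6.5 + 15 = -76.8 dBm

-76.8 dBm


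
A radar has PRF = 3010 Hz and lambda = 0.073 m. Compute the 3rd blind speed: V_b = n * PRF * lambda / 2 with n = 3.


V_blind = 3 * 3010 * 0.073 / 2 = 329.6 m/s

329.6 m/s


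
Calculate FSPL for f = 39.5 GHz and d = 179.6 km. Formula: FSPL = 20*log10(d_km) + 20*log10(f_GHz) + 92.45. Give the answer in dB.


20*log10(179.6) = 45.09
20*log10(39.5) = 31.93
FSPL = 169.5 dB

169.5 dB


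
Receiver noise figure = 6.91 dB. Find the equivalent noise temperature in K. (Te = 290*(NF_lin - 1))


NF_lin = 10^(6.91/10) = 4.909079
Te = 290 * (4.909079 - 1) = 1133.6 K

1133.6 K


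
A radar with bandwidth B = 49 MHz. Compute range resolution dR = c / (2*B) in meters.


dR = 3e8 / (2 * 49000000.0) = 3.06 m

3.06 m


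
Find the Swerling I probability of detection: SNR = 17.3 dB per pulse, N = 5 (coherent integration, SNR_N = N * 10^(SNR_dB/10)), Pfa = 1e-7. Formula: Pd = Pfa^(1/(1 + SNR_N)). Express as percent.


SNR_lin = 10^(17.3/10) = 53.70318
SNR_N = 5 * 53.70318 = 268.5159
1/(1 + SNR_N) = 1/269.5159 = 0.0037104
Pd = (1e-7)^0.0037104 = 0.94195
Pd = 94.2%

94.2%


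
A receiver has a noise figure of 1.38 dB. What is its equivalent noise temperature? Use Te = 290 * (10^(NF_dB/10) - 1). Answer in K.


NF_lin = 10^(1.38/10) = 1.374042
Te = 290 * (1.374042 - 1) = 108.5 K

108.5 K


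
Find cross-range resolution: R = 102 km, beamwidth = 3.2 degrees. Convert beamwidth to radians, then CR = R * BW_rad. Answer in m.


BW_rad = 0.055850536
CR = 102000 * 0.055850536 = 5696.8 m

5696.8 m


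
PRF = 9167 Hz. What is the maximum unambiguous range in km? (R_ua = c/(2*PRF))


R_ua = 3e8 / (2 * 9167) = 16363.0 m = 16.4 km

16.4 km


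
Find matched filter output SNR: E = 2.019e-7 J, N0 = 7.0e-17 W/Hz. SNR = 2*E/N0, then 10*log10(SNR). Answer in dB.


SNR_lin = 2 * 2.019e-7 / 7.0e-17 = 5.769e9
SNR_dB = 10*log10(5.769e9) = 97.6 dB

97.6 dB


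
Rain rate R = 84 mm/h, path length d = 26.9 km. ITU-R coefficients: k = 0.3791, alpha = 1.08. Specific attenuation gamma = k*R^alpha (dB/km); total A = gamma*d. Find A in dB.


gamma = 0.3791 * 84^1.08 = 45.391592 dB/km
A = 45.391592 * 26.9 = 1221.03 dB

1221.03 dB


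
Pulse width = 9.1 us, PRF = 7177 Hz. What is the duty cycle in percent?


DC = 9.1e-6 * 7177 * 100 = 6.53%

6.53%


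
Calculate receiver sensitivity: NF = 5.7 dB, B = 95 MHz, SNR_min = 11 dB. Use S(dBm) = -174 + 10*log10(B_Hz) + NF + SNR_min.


10*log10(95000000.0) = 79.78
S = -174 + 79.78 + 5.7 + 11 = -77.5 dBm

-77.5 dBm


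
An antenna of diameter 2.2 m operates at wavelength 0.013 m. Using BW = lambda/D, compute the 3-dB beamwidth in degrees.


BW_rad = 0.013 / 2.2 = 0.005909
BW_deg = 0.34 degrees

0.34 degrees


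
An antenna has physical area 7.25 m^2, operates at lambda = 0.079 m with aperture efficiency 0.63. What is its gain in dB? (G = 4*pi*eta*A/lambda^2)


G_linear = 4*pi*0.63*7.25/0.079^2 = 9196.75
G_dB = 10*log10(9196.75) = 39.6 dB

39.6 dB


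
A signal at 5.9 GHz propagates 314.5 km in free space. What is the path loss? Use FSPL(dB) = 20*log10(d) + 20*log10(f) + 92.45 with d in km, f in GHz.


20*log10(314.5) = 49.95
20*log10(5.9) = 15.42
FSPL = 157.8 dB

157.8 dB


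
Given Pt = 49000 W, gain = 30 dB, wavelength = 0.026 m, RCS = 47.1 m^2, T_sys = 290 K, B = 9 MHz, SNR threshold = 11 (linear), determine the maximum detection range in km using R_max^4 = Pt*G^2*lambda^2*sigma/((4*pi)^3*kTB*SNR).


G_lin = 10^(30/10) = 1000.0
R^4 = 49000 * 1000.0^2 * 0.026^2 * 47.1 / ((4*pi)^3 * 1.38e-23 * 290 * 9000000.0 * 11)
R^4 = 1.98437e18 m^4
R_max = (1.98437e18)^(1/4) = 37532.3 m = 37.5 km

37.5 km


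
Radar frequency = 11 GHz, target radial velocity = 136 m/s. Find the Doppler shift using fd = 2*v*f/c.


fd = 2 * 136 * 11000000000.0 / 3e8 = 9973.3 Hz

9973.3 Hz


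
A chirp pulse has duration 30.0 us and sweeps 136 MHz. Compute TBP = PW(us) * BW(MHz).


TBP = 30.0 * 136 = 4080.0

4080.0


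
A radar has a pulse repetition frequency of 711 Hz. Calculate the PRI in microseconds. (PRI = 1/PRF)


PRI = 1/711 = 0.0014064698 s = 1406.5 us

1406.5 us


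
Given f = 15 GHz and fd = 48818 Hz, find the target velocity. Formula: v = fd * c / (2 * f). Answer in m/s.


v = 48818 * 3e8 / (2 * 15000000000.0) = 488.2 m/s

488.2 m/s


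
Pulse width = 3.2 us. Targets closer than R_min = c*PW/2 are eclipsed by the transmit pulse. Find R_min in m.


R_min = 3e8 * 3.2e-6 / 2 = 480.0 m

480.0 m


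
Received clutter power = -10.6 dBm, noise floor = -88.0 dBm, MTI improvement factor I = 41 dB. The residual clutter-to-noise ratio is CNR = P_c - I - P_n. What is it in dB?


CNR = -10.6 - 41 - (-88.0) = 36.4 dB

36.4 dB


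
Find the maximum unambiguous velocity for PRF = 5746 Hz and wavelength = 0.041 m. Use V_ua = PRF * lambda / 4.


V_ua = 5746 * 0.041 / 4 = 58.9 m/s

58.9 m/s


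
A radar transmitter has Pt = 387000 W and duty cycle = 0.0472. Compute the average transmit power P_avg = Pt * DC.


P_avg = 387000 * 0.0472 = 18266.4 W

18266.4 W


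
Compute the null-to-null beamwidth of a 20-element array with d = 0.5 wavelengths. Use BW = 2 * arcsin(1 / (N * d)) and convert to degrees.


1/(N*d) = 1/(20*0.5) = 0.1
BW = 2*arcsin(0.1) = 11.5 degrees

11.5 degrees


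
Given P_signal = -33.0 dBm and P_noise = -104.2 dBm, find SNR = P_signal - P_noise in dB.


SNR = -33.0 - (-104.2) = 71.2 dB

71.2 dB


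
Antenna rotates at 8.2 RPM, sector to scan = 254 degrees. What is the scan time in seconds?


t = 254 / (8.2 * 360) * 60 = 5.16 s

5.16 s


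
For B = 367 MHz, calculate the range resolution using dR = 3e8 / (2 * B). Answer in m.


dR = 3e8 / (2 * 367000000.0) = 0.41 m

0.41 m


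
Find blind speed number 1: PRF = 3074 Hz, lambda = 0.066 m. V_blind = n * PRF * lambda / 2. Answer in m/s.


V_blind = 1 * 3074 * 0.066 / 2 = 101.4 m/s

101.4 m/s


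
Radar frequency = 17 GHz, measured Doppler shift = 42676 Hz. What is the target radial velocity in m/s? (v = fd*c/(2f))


v = 42676 * 3e8 / (2 * 17000000000.0) = 376.6 m/s

376.6 m/s


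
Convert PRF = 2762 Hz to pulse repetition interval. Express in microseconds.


PRI = 1/2762 = 0.0003620565 s = 362.1 us

362.1 us


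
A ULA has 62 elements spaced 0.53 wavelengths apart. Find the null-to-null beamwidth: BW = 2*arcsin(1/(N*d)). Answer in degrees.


1/(N*d) = 1/(62*0.53) = 0.030432
BW = 2*arcsin(0.030432) = 3.5 degrees

3.5 degrees


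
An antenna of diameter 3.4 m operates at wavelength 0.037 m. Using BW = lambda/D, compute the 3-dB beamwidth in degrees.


BW_rad = 0.037 / 3.4 = 0.010882
BW_deg = 0.62 degrees

0.62 degrees


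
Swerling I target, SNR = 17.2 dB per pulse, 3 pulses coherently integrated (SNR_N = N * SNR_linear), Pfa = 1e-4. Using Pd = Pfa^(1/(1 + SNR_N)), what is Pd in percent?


SNR_lin = 10^(17.2/10) = 52.48075
SNR_N = 3 * 52.48075 = 157.44225
1/(1 + SNR_N) = 1/158.44225 = 0.0063114
Pd = (1e-4)^0.0063114 = 0.94353
Pd = 94.4%

94.4%


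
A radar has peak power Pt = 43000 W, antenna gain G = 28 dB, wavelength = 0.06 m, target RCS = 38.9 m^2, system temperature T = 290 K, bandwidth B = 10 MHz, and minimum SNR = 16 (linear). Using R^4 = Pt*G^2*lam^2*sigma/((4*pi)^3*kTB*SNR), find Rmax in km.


G_lin = 10^(28/10) = 630.957344
R^4 = 43000 * 630.957344^2 * 0.06^2 * 38.9 / ((4*pi)^3 * 1.38e-23 * 290 * 10000000.0 * 16)
R^4 = 1.88666e18 m^4
R_max = (1.88666e18)^(1/4) = 37061.5 m = 37.1 km

37.1 km


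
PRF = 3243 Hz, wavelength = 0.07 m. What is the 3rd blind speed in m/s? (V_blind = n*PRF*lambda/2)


V_blind = 3 * 3243 * 0.07 / 2 = 340.5 m/s

340.5 m/s


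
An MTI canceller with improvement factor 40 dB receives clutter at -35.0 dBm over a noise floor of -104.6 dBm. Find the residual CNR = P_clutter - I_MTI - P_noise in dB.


CNR = -35.0 - 40 - (-104.6) = 29.6 dB

29.6 dB


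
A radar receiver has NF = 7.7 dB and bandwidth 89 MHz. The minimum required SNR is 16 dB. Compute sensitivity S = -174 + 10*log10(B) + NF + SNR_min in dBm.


10*log10(89000000.0) = 79.49
S = -174 + 79.49 + 7.7 + 16 = -70.8 dBm

-70.8 dBm


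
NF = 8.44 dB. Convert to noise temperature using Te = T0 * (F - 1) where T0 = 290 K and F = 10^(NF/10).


NF_lin = 10^(8.44/10) = 6.982324
Te = 290 * (6.982324 - 1) = 1734.9 K

1734.9 K


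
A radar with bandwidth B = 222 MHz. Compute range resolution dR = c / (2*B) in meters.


dR = 3e8 / (2 * 222000000.0) = 0.68 m

0.68 m


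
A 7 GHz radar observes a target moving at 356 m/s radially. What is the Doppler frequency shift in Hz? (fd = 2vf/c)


fd = 2 * 356 * 7000000000.0 / 3e8 = 16613.3 Hz

16613.3 Hz


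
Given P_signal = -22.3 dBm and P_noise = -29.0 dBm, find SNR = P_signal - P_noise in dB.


SNR = -22.3 - (-29.0) = 6.7 dB

6.7 dB


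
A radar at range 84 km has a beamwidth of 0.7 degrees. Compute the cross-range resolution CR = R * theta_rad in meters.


BW_rad = 0.012217305
CR = 84000 * 0.012217305 = 1026.3 m

1026.3 m


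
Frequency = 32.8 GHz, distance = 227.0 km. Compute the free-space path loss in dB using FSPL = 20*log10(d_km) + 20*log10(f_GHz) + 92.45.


20*log10(227.0) = 47.12
20*log10(32.8) = 30.32
FSPL = 169.9 dB

169.9 dB


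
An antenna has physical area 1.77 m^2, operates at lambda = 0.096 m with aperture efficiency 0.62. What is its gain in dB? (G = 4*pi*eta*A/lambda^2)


G_linear = 4*pi*0.62*1.77/0.096^2 = 1496.35
G_dB = 10*log10(1496.35) = 31.8 dB

31.8 dB


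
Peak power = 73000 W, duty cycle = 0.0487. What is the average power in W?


P_avg = 73000 * 0.0487 = 3555.1 W

3555.1 W


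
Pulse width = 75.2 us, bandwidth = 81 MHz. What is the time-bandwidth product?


TBP = 75.2 * 81 = 6091.2

6091.2


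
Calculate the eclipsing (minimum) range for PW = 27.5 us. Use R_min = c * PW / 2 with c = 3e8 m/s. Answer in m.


R_min = 3e8 * 27.5e-6 / 2 = 4125.0 m

4125.0 m


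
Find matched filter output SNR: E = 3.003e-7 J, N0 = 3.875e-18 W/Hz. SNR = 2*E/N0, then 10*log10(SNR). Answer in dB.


SNR_lin = 2 * 3.003e-7 / 3.875e-18 = 1.55e11
SNR_dB = 10*log10(1.55e11) = 111.9 dB

111.9 dB


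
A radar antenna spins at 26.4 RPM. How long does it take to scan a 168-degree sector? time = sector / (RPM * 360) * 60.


t = 168 / (26.4 * 360) * 60 = 1.06 s

1.06 s


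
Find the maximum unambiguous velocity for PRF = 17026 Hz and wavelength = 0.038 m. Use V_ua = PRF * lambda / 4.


V_ua = 17026 * 0.038 / 4 = 161.7 m/s

161.7 m/s


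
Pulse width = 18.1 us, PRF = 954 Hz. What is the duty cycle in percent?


DC = 18.1e-6 * 954 * 100 = 1.73%

1.73%


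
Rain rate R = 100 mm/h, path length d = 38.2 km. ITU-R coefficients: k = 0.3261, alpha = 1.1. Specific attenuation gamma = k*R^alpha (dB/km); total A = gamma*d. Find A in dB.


gamma = 0.3261 * 100^1.1 = 51.683367 dB/km
A = 51.683367 * 38.2 = 1974.3 dB

1974.3 dB


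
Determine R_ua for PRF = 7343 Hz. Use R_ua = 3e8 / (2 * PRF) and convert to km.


R_ua = 3e8 / (2 * 7343) = 20427.6 m = 20.4 km

20.4 km


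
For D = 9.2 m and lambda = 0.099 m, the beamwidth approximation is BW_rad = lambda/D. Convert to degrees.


BW_rad = 0.099 / 9.2 = 0.010761
BW_deg = 0.62 degrees

0.62 degrees


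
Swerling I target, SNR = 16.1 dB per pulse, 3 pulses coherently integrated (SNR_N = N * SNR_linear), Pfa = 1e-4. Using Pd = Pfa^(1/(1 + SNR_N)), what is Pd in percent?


SNR_lin = 10^(16.1/10) = 40.73803
SNR_N = 3 * 40.73803 = 122.21409
1/(1 + SNR_N) = 1/123.21409 = 0.008116
Pd = (1e-4)^0.008116 = 0.92797
Pd = 92.8%

92.8%


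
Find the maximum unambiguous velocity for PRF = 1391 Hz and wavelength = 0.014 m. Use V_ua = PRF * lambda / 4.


V_ua = 1391 * 0.014 / 4 = 4.9 m/s

4.9 m/s


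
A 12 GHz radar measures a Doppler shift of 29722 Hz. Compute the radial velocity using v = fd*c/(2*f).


v = 29722 * 3e8 / (2 * 12000000000.0) = 371.5 m/s

371.5 m/s


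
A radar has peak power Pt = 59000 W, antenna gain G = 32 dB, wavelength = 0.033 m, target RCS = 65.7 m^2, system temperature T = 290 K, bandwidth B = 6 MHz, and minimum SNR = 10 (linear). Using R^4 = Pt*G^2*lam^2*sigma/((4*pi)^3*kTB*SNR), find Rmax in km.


G_lin = 10^(32/10) = 1584.893192
R^4 = 59000 * 1584.893192^2 * 0.033^2 * 65.7 / ((4*pi)^3 * 1.38e-23 * 290 * 6000000.0 * 10)
R^4 = 2.22529e19 m^4
R_max = (2.22529e19)^(1/4) = 68682.6 m = 68.7 km

68.7 km


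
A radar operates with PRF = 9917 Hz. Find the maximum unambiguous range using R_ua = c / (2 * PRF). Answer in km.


R_ua = 3e8 / (2 * 9917) = 15125.5 m = 15.1 km

15.1 km


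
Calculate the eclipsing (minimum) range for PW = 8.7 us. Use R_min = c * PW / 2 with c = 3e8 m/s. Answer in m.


R_min = 3e8 * 8.7e-6 / 2 = 1305.0 m

1305.0 m


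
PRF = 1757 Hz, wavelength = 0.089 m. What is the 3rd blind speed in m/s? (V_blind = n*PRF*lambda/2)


V_blind = 3 * 1757 * 0.089 / 2 = 234.6 m/s

234.6 m/s


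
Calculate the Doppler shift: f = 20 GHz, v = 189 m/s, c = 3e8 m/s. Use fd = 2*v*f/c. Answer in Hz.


fd = 2 * 189 * 20000000000.0 / 3e8 = 25200.0 Hz

25200.0 Hz


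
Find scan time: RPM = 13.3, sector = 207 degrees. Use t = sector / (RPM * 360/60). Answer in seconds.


t = 207 / (13.3 * 360) * 60 = 2.59 s

2.59 s


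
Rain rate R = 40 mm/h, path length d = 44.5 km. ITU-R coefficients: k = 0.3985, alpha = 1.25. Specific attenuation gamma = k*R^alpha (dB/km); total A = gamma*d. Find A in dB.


gamma = 0.3985 * 40^1.25 = 40.086978 dB/km
A = 40.086978 * 44.5 = 1783.87 dB

1783.87 dB


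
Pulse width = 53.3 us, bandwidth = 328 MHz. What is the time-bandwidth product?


TBP = 53.3 * 328 = 17482.4

17482.4


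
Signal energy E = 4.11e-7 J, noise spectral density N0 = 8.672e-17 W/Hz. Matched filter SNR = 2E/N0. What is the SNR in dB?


SNR_lin = 2 * 4.11e-7 / 8.672e-17 = 9.479e9
SNR_dB = 10*log10(9.479e9) = 99.8 dB

99.8 dB


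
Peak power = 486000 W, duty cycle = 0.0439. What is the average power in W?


P_avg = 486000 * 0.0439 = 21335.4 W

21335.4 W


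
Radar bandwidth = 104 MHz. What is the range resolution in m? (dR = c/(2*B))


dR = 3e8 / (2 * 104000000.0) = 1.44 m

1.44 m


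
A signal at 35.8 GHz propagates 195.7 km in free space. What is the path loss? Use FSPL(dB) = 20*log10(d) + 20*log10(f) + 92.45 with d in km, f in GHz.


20*log10(195.7) = 45.83
20*log10(35.8) = 31.08
FSPL = 169.4 dB

169.4 dB


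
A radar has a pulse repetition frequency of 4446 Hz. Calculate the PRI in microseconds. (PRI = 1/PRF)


PRI = 1/4446 = 0.0002249213 s = 224.9 us

224.9 us


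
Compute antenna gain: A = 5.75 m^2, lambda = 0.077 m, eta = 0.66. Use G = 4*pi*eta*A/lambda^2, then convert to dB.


G_linear = 4*pi*0.66*5.75/0.077^2 = 8043.41
G_dB = 10*log10(8043.41) = 39.1 dB

39.1 dB


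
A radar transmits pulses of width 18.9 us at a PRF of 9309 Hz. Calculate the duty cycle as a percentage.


DC = 18.9e-6 * 9309 * 100 = 17.59%

17.59%


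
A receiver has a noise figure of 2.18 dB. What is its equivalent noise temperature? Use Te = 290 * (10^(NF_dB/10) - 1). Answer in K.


NF_lin = 10^(2.18/10) = 1.651962
Te = 290 * (1.651962 - 1) = 189.1 K

189.1 K


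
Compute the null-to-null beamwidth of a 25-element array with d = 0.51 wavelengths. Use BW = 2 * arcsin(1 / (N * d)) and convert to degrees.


1/(N*d) = 1/(25*0.51) = 0.078431
BW = 2*arcsin(0.078431) = 9.0 degrees

9.0 degrees


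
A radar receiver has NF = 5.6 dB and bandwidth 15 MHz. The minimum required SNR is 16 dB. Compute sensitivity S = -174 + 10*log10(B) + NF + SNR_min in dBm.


10*log10(15000000.0) = 71.76
S = -174 + 71.76 + 5.6 + 16 = -80.6 dBm

-80.6 dBm


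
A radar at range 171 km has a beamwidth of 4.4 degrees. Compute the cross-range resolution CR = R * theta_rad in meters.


BW_rad = 0.076794487
CR = 171000 * 0.076794487 = 13131.9 m

13131.9 m


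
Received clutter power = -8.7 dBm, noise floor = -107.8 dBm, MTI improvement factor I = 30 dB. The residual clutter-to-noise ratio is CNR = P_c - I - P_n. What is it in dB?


CNR = -8.7 - 30 - (-107.8) = 69.1 dB

69.1 dB


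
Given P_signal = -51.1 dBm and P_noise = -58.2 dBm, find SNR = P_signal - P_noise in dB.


SNR = -51.1 - (-58.2) = 7.1 dB

7.1 dB


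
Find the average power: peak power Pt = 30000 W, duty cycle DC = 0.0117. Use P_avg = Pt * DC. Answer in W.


P_avg = 30000 * 0.0117 = 351.0 W

351.0 W


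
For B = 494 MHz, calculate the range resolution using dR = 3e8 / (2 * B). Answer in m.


dR = 3e8 / (2 * 494000000.0) = 0.3 m

0.3 m


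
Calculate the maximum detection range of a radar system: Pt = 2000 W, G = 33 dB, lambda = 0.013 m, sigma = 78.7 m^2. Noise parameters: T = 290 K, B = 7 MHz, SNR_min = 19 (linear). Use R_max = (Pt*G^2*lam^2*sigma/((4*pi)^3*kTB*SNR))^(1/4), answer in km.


G_lin = 10^(33/10) = 1995.262315
R^4 = 2000 * 1995.262315^2 * 0.013^2 * 78.7 / ((4*pi)^3 * 1.38e-23 * 290 * 7000000.0 * 19)
R^4 = 1.00261e17 m^4
R_max = (1.00261e17)^(1/4) = 17794.4 m = 17.8 km

17.8 km


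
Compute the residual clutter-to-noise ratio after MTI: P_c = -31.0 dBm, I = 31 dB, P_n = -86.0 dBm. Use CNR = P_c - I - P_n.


CNR = -31.0 - 31 - (-86.0) = 24.0 dB

24.0 dB


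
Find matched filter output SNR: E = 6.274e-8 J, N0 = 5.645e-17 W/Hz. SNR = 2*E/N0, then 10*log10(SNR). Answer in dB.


SNR_lin = 2 * 6.274e-8 / 5.645e-17 = 2.223e9
SNR_dB = 10*log10(2.223e9) = 93.5 dB

93.5 dB


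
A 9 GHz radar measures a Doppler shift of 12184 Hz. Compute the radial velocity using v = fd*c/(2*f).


v = 12184 * 3e8 / (2 * 9000000000.0) = 203.1 m/s

203.1 m/s


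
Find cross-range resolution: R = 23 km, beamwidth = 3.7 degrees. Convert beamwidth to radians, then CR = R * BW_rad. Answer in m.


BW_rad = 0.064577182
CR = 23000 * 0.064577182 = 1485.3 m

1485.3 m


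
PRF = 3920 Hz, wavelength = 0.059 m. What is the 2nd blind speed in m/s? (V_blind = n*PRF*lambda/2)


V_blind = 2 * 3920 * 0.059 / 2 = 231.3 m/s

231.3 m/s


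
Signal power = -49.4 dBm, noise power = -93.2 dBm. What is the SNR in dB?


SNR = -49.4 - (-93.2) = 43.8 dB

43.8 dB


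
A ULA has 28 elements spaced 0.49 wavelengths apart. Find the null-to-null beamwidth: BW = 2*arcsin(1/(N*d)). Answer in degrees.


1/(N*d) = 1/(28*0.49) = 0.072886
BW = 2*arcsin(0.072886) = 8.4 degrees

8.4 degrees


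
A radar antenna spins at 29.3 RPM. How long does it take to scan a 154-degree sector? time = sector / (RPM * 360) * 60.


t = 154 / (29.3 * 360) * 60 = 0.88 s

0.88 s


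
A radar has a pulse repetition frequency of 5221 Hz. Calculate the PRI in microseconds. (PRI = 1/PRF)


PRI = 1/5221 = 0.0001915342 s = 191.5 us

191.5 us


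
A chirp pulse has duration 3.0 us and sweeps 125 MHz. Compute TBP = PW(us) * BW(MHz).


TBP = 3.0 * 125 = 375.0

375.0


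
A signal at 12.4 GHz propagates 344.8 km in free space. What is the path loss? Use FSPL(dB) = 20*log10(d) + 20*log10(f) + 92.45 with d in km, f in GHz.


20*log10(344.8) = 50.75
20*log10(12.4) = 21.87
FSPL = 165.1 dB

165.1 dB


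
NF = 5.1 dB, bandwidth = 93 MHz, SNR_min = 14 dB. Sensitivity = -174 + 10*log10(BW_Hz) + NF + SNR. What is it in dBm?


10*log10(93000000.0) = 79.68
S = -174 + 79.68 + 5.1 + 14 = -75.2 dBm

-75.2 dBm


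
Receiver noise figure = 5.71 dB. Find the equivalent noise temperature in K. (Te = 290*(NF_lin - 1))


NF_lin = 10^(5.71/10) = 3.723917
Te = 290 * (3.723917 - 1) = 789.9 K

789.9 K


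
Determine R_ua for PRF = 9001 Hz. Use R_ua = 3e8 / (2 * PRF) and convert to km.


R_ua = 3e8 / (2 * 9001) = 16664.8 m = 16.7 km

16.7 km


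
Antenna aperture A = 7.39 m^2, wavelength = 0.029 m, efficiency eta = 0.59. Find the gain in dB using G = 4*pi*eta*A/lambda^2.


G_linear = 4*pi*0.59*7.39/0.029^2 = 65149.38
G_dB = 10*log10(65149.38) = 48.1 dB

48.1 dB


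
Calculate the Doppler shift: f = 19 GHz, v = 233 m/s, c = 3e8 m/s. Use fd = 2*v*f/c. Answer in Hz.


fd = 2 * 233 * 19000000000.0 / 3e8 = 29513.3 Hz

29513.3 Hz


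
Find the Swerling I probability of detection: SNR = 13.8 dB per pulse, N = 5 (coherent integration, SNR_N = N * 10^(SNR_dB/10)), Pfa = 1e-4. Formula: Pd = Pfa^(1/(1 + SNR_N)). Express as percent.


SNR_lin = 10^(13.8/10) = 23.98833
SNR_N = 5 * 23.98833 = 119.94165
1/(1 + SNR_N) = 1/120.94165 = 0.0082685
Pd = (1e-4)^0.0082685 = 0.92667
Pd = 92.7%

92.7%


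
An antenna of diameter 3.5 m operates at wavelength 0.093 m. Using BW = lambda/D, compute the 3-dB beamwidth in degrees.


BW_rad = 0.093 / 3.5 = 0.026571
BW_deg = 1.52 degrees

1.52 degrees


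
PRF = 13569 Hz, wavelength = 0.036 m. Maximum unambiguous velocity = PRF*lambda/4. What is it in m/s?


V_ua = 13569 * 0.036 / 4 = 122.1 m/s

122.1 m/s


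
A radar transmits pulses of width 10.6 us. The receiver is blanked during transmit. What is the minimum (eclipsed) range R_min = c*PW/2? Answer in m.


R_min = 3e8 * 10.6e-6 / 2 = 1590.0 m

1590.0 m


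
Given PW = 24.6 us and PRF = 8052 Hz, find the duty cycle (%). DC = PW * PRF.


DC = 24.6e-6 * 8052 * 100 = 19.81%

19.81%


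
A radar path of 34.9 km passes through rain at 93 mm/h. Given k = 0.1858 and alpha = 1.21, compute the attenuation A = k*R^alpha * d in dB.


gamma = 0.1858 * 93^1.21 = 44.762061 dB/km
A = 44.762061 * 34.9 = 1562.2 dB

1562.2 dB


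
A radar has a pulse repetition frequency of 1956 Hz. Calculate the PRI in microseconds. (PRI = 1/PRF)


PRI = 1/1956 = 0.0005112474 s = 511.2 us

511.2 us


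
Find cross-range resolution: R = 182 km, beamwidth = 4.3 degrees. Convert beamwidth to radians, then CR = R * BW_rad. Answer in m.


BW_rad = 0.075049158
CR = 182000 * 0.075049158 = 13658.9 m

13658.9 m


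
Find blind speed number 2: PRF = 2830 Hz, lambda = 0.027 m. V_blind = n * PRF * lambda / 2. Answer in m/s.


V_blind = 2 * 2830 * 0.027 / 2 = 76.4 m/s

76.4 m/s
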